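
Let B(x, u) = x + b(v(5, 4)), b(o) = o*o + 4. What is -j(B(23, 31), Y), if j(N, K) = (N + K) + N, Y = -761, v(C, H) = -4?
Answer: 675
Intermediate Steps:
b(o) = 4 + o² (b(o) = o² + 4 = 4 + o²)
B(x, u) = 20 + x (B(x, u) = x + (4 + (-4)²) = x + (4 + 16) = x + 20 = 20 + x)
j(N, K) = K + 2*N (j(N, K) = (K + N) + N = K + 2*N)
-j(B(23, 31), Y) = -(-761 + 2*(20 + 23)) = -(-761 + 2*43) = -(-761 + 86) = -1*(-675) = 675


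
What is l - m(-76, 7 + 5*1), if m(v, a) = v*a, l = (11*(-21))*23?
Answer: -4401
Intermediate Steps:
l = -5313 (l = -231*23 = -5313)
m(v, a) = a*v
l - m(-76, 7 + 5*1) = -5313 - (7 + 5*1)*(-76) = -5313 - (7 + 5)*(-76) = -5313 - 12*(-76) = -5313 - 1*(-912) = -5313 + 912 = -4401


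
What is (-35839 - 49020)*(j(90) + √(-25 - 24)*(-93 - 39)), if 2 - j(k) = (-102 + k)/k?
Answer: -2715488/15 + 78409716*I ≈ -1.8103e+5 + 7.841e+7*I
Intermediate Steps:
j(k) = 2 - (-102 + k)/k
(-35839 - 49020)*(j(90) + √(-25 - 24)*(-93 - 39)) = (-35839 - 49020)*((102 + 90)/90 + √(-25 - 24)*(-93 - 39)) = -84859*((1/90)*192 + √(-49)*(-132)) = -84859*(32/15 + (7*I)*(-132)) = -84859*(32/15 - 924*I) = -2715488/15 + 78409716*I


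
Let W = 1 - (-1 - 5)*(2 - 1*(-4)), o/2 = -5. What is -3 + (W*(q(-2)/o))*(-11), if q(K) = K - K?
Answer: -3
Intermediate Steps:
q(K) = 0
o = -10 (o = 2*(-5) = -10)
W = 37 (W = 1 - (-6)*(2 + 4) = 1 - (-6)*6 = 1 - 1*(-36) = 1 + 36 = 37)
-3 + (W*(q(-2)/o))*(-11) = -3 + (37*(0/(-10)))*(-11) = -3 + (37*(0*(-⅒)))*(-11) = -3 + (37*0)*(-11) = -3 + 0*(-11) = -3 + 0 = -3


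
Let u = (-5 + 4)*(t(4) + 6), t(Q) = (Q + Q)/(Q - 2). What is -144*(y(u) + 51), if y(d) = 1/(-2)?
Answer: -7272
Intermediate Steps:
t(Q) = 2*Q/(-2 + Q) (t(Q) = (2*Q)/(-2 + Q) = 2*Q/(-2 + Q))
u = -10 (u = (-5 + 4)*(2*4/(-2 + 4) + 6) = -(2*4/2 + 6) = -(2*4*(½) + 6) = -(4 + 6) = -1*10 = -10)
y(d) = -½
-144*(y(u) + 51) = -144*(-½ + 51) = -144*101/2 = -7272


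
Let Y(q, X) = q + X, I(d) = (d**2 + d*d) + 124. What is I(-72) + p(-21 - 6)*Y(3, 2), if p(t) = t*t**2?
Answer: -87923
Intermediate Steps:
p(t) = t**3
I(d) = 124 + 2*d**2 (I(d) = (d**2 + d**2) + 124 = 2*d**2 + 124 = 124 + 2*d**2)
Y(q, X) = X + q
I(-72) + p(-21 - 6)*Y(3, 2) = (124 + 2*(-72)**2) + (-21 - 6)**3*(2 + 3) = (124 + 2*5184) + (-27)**3*5 = (124 + 10368) - 19683*5 = 10492 - 98415 = -87923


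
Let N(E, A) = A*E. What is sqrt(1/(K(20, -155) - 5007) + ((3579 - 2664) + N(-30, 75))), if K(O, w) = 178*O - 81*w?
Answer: I*sqrt(41180630083)/5554 ≈ 36.538*I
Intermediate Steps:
K(O, w) = -81*w + 178*O
sqrt(1/(K(20, -155) - 5007) + ((3579 - 2664) + N(-30, 75))) = sqrt(1/((-81*(-155) + 178*20) - 5007) + ((3579 - 2664) + 75*(-30))) = sqrt(1/((12555 + 3560) - 5007) + (915 - 2250)) = sqrt(1/(16115 - 5007) - 1335) = sqrt(1/11108 - 1335) = sqrt(-14829179/11108) = I*sqrt(41180630083)/5554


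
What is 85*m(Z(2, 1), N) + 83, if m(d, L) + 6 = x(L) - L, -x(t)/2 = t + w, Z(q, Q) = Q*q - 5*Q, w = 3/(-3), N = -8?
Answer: 1783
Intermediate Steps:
w = -1 (w = 3*(-⅓) = -1)
Z(q, Q) = -5*Q + Q*q
x(t) = 2 - 2*t (x(t) = -2*(t - 1) = -2*(-1 + t) = 2 - 2*t)
m(d, L) = -4 - 3*L (m(d, L) = -6 + ((2 - 2*L) - L) = -6 + (2 - 3*L) = -4 - 3*L)
85*m(Z(2, 1), N) + 83 = 85*(-4 - 3*(-8)) + 83 = 85*(-4 + 24) + 83 = 85*20 + 83 = 1700 + 83 = 1783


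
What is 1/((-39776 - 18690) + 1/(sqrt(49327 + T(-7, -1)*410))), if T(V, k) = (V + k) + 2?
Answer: -2740126022/160204208002251 - sqrt(46867)/160204208002251 ≈ -1.7104e-5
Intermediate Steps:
T(V, k) = 2 + V + k
1/((-39776 - 18690) + 1/(sqrt(49327 + T(-7, -1)*410))) = 1/((-39776 - 18690) + 1/(sqrt(49327 + (2 - 7 - 1)*410))) = 1/(-58466 + 1/(sqrt(49327 - 6*410))) = 1/(-58466 + 1/(sqrt(49327 - 2460))) = 1/(-58466 + 1/(sqrt(46867))) = 1/(-58466 + sqrt(46867)/46867)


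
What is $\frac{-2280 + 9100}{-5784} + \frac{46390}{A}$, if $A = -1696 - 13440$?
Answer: $- \frac{23221705}{5471664} \approx -4.244$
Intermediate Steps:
$A = -15136$ ($A = -1696 - 13440 = -15136$)
$\frac{-2280 + 9100}{-5784} + \frac{46390}{A} = \frac{-2280 + 9100}{-5784} + \frac{46390}{-15136} = 6820 \left(- \frac{1}{5784}\right) + 46390 \left(- \frac{1}{15136}\right) = - \frac{1705}{1446} - \frac{23195}{7568} = - \frac{23221705}{5471664}$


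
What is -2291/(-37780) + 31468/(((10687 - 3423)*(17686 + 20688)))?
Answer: 39987638451/658195452880 ≈ 0.060753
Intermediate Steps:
-2291/(-37780) + 31468/(((10687 - 3423)*(17686 + 20688))) = -2291*(-1/37780) + 31468/((7264*38374)) = 2291/37780 + 31468/278748736 = 2291/37780 + 31468*(1/278748736) = 2291/37780 + 7867/69687184 = 39987638451/658195452880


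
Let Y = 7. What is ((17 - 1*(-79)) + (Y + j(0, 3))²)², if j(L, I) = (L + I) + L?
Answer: 38416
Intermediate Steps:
j(L, I) = I + 2*L (j(L, I) = (I + L) + L = I + 2*L)
((17 - 1*(-79)) + (Y + j(0, 3))²)² = ((17 - 1*(-79)) + (7 + (3 + 2*0))²)² = ((17 + 79) + (7 + (3 + 0))²)² = (96 + (7 + 3)²)² = (96 + 10²)² = (96 + 100)² = 196² = 38416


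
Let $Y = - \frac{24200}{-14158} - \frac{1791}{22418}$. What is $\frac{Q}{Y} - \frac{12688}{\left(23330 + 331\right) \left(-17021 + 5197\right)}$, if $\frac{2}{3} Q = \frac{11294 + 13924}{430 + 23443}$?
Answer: $\frac{104970789604241373805}{107938979040533984937} \approx 0.9725$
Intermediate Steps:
$Q = \frac{37827}{23873}$ ($Q = \frac{3 \frac{11294 + 13924}{430 + 23443}}{2} = \frac{3 \cdot \frac{25218}{23873}}{2} = \frac{3 \cdot 25218 \cdot \frac{1}{23873}}{2} = \frac{3}{2} \cdot \frac{25218}{23873} = \frac{37827}{23873} \approx 1.5845$)
$Y = \frac{258579311}{158697022}$ ($Y = \left(-24200\right) \left(- \frac{1}{14158}\right) - \frac{1791}{22418} = \frac{12100}{7079} - \frac{1791}{22418} = \frac{258579311}{158697022} \approx 1.6294$)
$\frac{Q}{Y} - \frac{12688}{\left(23330 + 331\right) \left(-17021 + 5197\right)} = \frac{37827}{23873 \cdot \frac{258579311}{158697022}} - \frac{12688}{\left(23330 + 331\right) \left(-17021 + 5197\right)} = \frac{37827}{23873} \cdot \frac{158697022}{258579311} - \frac{12688}{23661 \left(-11824\right)} = \frac{6003032251194}{6173063891503} - \frac{12688}{-279767664} = \frac{6003032251194}{6173063891503} - - \frac{793}{17485479} = \frac{6003032251194}{6173063891503} + \frac{793}{17485479} = \frac{104970789604241373805}{107938979040533984937}$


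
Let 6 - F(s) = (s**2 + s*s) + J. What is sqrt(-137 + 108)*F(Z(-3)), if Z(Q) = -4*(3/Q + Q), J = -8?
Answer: -498*I*sqrt(29) ≈ -2681.8*I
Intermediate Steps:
Z(Q) = -12/Q - 4*Q (Z(Q) = -4*(Q + 3/Q) = -12/Q - 4*Q)
F(s) = 14 - 2*s**2 (F(s) = 6 - ((s**2 + s*s) - 8) = 6 - ((s**2 + s**2) - 8) = 6 - (2*s**2 - 8) = 6 - (-8 + 2*s**2) = 6 + (8 - 2*s**2) = 14 - 2*s**2)
sqrt(-137 + 108)*F(Z(-3)) = sqrt(-137 + 108)*(14 - 2*(-12/(-3) - 4*(-3))**2) = sqrt(-29)*(14 - 2*(-12*(-1/3) + 12)**2) = (I*sqrt(29))*(14 - 2*(4 + 12)**2) = (I*sqrt(29))*(14 - 2*16**2) = (I*sqrt(29))*(14 - 2*256) = (I*sqrt(29))*(14 - 512) = (I*sqrt(29))*(-498) = -498*I*sqrt(29)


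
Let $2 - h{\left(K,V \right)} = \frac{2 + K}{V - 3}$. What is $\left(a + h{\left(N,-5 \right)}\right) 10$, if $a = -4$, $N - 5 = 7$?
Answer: $- \frac{5}{2} \approx -2.5$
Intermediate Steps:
$N = 12$ ($N = 5 + 7 = 12$)
$h{\left(K,V \right)} = 2 - \frac{2 + K}{-3 + V}$ ($h{\left(K,V \right)} = 2 - \frac{2 + K}{V - 3} = 2 - \frac{2 + K}{-3 + V}$)
$\left(a + h{\left(N,-5 \right)}\right) 10 = \left(-4 + \frac{-8 - 12 + 2 \left(-5\right)}{-3 - 5}\right) 10 = \left(-4 + \frac{-8 - 12 - 10}{-8}\right) 10 = \left(-4 - - \frac{15}{4}\right) 10 = \left(-4 + \frac{15}{4}\right) 10 = \left(- \frac{1}{4}\right) 10 = - \frac{5}{2}$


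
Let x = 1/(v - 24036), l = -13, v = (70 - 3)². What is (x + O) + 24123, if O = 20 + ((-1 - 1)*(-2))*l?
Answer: 470906776/19547 ≈ 24091.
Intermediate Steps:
v = 4489 (v = 67² = 4489)
x = -1/19547 (x = 1/(4489 - 24036) = 1/(-19547) = -1/19547 ≈ -5.1159e-5)
O = -32 (O = 20 + ((-1 - 1)*(-2))*(-13) = 20 - 2*(-2)*(-13) = 20 + 4*(-13) = 20 - 52 = -32)
(x + O) + 24123 = (-1/19547 - 32) + 24123 = -625505/19547 + 24123 = 470906776/19547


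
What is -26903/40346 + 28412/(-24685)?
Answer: -1810411107/995941010 ≈ -1.8178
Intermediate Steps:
-26903/40346 + 28412/(-24685) = -26903*1/40346 + 28412*(-1/24685) = -26903/40346 - 28412/24685 = -1810411107/995941010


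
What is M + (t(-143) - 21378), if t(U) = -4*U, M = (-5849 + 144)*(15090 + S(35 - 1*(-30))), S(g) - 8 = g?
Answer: -86525721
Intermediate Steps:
S(g) = 8 + g
M = -86504915 (M = (-5849 + 144)*(15090 + (8 + (35 - 1*(-30)))) = -5705*(15090 + (8 + (35 + 30))) = -5705*(15090 + (8 + 65)) = -5705*(15090 + 73) = -5705*15163 = -86504915)
M + (t(-143) - 21378) = -86504915 + (-4*(-143) - 21378) = -86504915 + (572 - 21378) = -86504915 - 20806 = -86525721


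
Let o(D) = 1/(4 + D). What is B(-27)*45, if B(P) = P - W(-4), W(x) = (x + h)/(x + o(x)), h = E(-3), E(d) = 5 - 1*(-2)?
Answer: -1215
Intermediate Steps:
E(d) = 7 (E(d) = 5 + 2 = 7)
h = 7
W(x) = (7 + x)/(x + 1/(4 + x)) (W(x) = (x + 7)/(x + 1/(4 + x)) = (7 + x)/(x + 1/(4 + x)))
B(P) = P (B(P) = P - (4 - 4)*(7 - 4)/(1 - 4*(4 - 4)) = P - 0*3/(1 - 4*0) = P - 0*3/(1 + 0) = P - 0*3/1 = P - 0*3 = P - 1*0 = P + 0 = P)
B(-27)*45 = -27*45 = -1215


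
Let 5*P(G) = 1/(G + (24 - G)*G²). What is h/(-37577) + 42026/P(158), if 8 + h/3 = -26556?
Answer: -26412446137360488/37577 ≈ -7.0289e+11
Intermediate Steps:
P(G) = 1/(5*(G + G²*(24 - G))) (P(G) = 1/(5*(G + (24 - G)*G²)) = 1/(5*(G + G²*(24 - G))))
h = -79692 (h = -24 + 3*(-26556) = -24 - 79668 = -79692)
h/(-37577) + 42026/P(158) = -79692/(-37577) + 42026/(((⅕)/(158*(1 - 1*158² + 24*158)))) = -79692*(-1/37577) + 42026/(((⅕)*(1/158)/(1 - 1*24964 + 3792))) = 79692/37577 + 42026/(((⅕)*(1/158)/(1 - 24964 + 3792))) = 79692/37577 + 42026/(((⅕)*(1/158)/(-21171))) = 79692/37577 + 42026/(((⅕)*(1/158)*(-1/21171))) = 79692/37577 + 42026/(-1/16725090) = 79692/37577 + 42026*(-16725090) = 79692/37577 - 702888632340 = -26412446137360488/37577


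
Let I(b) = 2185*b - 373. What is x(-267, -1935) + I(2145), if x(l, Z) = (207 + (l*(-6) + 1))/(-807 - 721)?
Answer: 3580448423/764 ≈ 4.6864e+6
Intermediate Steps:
I(b) = -373 + 2185*b
x(l, Z) = -26/191 + 3*l/764 (x(l, Z) = (207 + (-6*l + 1))/(-1528) = (207 + (1 - 6*l))*(-1/1528) = (208 - 6*l)*(-1/1528) = -26/191 + 3*l/764)
x(-267, -1935) + I(2145) = (-26/191 + (3/764)*(-267)) + (-373 + 2185*2145) = (-26/191 - 801/764) + (-373 + 4686825) = -905/764 + 4686452 = 3580448423/764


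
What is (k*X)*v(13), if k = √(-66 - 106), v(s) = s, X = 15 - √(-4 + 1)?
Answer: 26*√129 + 390*I*√43 ≈ 295.3 + 2557.4*I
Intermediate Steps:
X = 15 - I*√3 (X = 15 - √(-3) = 15 - I*√3 ≈ 15.0 - 1.732*I)
k = 2*I*√43 (k = √(-172) = 2*I*√43 ≈ 13.115*I)
(k*X)*v(13) = ((2*I*√43)*(15 - I*√3))*13 = (2*I*√43*(15 - I*√3))*13 = 26*I*√43*(15 - I*√3)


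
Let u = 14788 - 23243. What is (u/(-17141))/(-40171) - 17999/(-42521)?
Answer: 12393231911834/29278732210831 ≈ 0.42328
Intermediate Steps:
u = -8455
(u/(-17141))/(-40171) - 17999/(-42521) = -8455/(-17141)/(-40171) - 17999/(-42521) = -8455*(-1/17141)*(-1/40171) - 17999*(-1/42521) = (8455/17141)*(-1/40171) + 17999/42521 = -8455/688571111 + 17999/42521 = 12393231911834/29278732210831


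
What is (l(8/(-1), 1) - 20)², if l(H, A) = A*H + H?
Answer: 1296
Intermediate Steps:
l(H, A) = H + A*H
(l(8/(-1), 1) - 20)² = ((8/(-1))*(1 + 1) - 20)² = ((8*(-1))*2 - 20)² = (-8*2 - 20)² = (-16 - 20)² = (-36)² = 1296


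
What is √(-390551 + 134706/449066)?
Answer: I*√19689640134255890/224533 ≈ 624.94*I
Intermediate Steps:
√(-390551 + 134706/449066) = √(-390551 + 134706*(1/449066)) = √(-390551 + 67353/224533) = √(-87691520330/224533) = I*√19689640134255890/224533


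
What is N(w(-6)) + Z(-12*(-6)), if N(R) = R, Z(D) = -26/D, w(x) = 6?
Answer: 203/36 ≈ 5.6389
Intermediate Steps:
N(w(-6)) + Z(-12*(-6)) = 6 - 26/((-12*(-6))) = 6 - 26/72 = 6 - 26*1/72 = 6 - 13/36 = 203/36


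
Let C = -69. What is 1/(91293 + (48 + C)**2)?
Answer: 1/91734 ≈ 1.0901e-5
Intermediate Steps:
1/(91293 + (48 + C)**2) = 1/(91293 + (48 - 69)**2) = 1/(91293 + (-21)**2) = 1/(91293 + 441) = 1/91734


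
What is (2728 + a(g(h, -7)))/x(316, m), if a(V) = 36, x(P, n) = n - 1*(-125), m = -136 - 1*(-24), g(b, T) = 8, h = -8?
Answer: 2764/13 ≈ 212.62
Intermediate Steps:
m = -112 (m = -136 + 24 = -112)
x(P, n) = 125 + n (x(P, n) = n + 125 = 125 + n)
(2728 + a(g(h, -7)))/x(316, m) = (2728 + 36)/(125 - 112) = 2764/13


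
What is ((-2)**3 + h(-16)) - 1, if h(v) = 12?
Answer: 3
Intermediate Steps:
((-2)**3 + h(-16)) - 1 = ((-2)**3 + 12) - 1 = (-8 + 12) - 1 = 4 - 1 = 3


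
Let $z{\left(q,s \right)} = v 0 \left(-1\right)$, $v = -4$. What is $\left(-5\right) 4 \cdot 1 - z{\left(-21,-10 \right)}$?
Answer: $-20$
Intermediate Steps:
$z{\left(q,s \right)} = 0$ ($z{\left(q,s \right)} = \left(-4\right) 0 \left(-1\right) = 0 \left(-1\right) = 0$)
$\left(-5\right) 4 \cdot 1 - z{\left(-21,-10 \right)} = \left(-5\right) 4 \cdot 1 - 0 = \left(-20\right) 1 + 0 = -20 + 0 = -20$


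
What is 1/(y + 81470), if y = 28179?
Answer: 1/109649 ≈ 9.1200e-6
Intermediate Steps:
1/(y + 81470) = 1/(28179 + 81470) = 1/109649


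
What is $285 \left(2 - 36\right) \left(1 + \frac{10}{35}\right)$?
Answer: $- \frac{87210}{7} \approx -12459.0$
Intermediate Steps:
$285 \left(2 - 36\right) \left(1 + \frac{10}{35}\right) = 285 \left(- 34 \left(1 + 10 \cdot \frac{1}{35}\right)\right) = 285 \left(- 34 \left(1 + \frac{2}{7}\right)\right) = 285 \left(\left(-34\right) \frac{9}{7}\right) = 285 \left(- \frac{306}{7}\right) = - \frac{87210}{7}$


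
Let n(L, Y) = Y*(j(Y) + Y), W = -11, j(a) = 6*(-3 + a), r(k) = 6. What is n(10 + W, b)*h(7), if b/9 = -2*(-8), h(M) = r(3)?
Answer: 855360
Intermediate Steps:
h(M) = 6
j(a) = -18 + 6*a
b = 144 (b = 9*(-2*(-8)) = 9*16 = 144)
n(L, Y) = Y*(-18 + 7*Y) (n(L, Y) = Y*((-18 + 6*Y) + Y) = Y*(-18 + 7*Y))
n(10 + W, b)*h(7) = (144*(-18 + 7*144))*6 = (144*(-18 + 1008))*6 = (144*990)*6 = 142560*6 = 855360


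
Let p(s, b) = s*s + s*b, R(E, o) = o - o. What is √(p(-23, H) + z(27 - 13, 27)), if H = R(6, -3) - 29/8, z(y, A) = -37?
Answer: √9206/4 ≈ 23.987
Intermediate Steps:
R(E, o) = 0
H = -29/8 (H = 0 - 29/8 = -29/8 ≈ -3.6250)
p(s, b) = s² + b*s
√(p(-23, H) + z(27 - 13, 27)) = √(-23*(-29/8 - 23) - 37) = √(-23*(-213/8) - 37) = √(4899/8 - 37) = √(4603/8) = √9206/4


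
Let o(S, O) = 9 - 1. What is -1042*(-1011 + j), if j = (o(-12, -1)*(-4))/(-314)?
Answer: 165376862/157 ≈ 1.0534e+6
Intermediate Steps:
o(S, O) = 8
j = 16/157 (j = (8*(-4))/(-314) = -32*(-1/314) = 16/157 ≈ 0.10191)
-1042*(-1011 + j) = -1042*(-1011 + 16/157) = -1042*(-158711/157) = 165376862/157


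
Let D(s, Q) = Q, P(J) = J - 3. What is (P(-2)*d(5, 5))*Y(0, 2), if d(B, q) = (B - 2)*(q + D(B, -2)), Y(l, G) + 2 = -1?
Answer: 135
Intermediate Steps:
P(J) = -3 + J
Y(l, G) = -3 (Y(l, G) = -2 - 1 = -3)
d(B, q) = (-2 + B)*(-2 + q) (d(B, q) = (B - 2)*(q - 2) = (-2 + B)*(-2 + q))
(P(-2)*d(5, 5))*Y(0, 2) = ((-3 - 2)*(4 - 2*5 - 2*5 + 5*5))*(-3) = -5*(4 - 10 - 10 + 25)*(-3) = -5*9*(-3) = -45*(-3) = 135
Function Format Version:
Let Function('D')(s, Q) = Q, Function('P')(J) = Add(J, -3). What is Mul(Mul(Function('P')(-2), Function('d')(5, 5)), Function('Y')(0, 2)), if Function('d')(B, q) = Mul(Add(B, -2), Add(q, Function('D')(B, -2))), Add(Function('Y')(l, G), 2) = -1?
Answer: 135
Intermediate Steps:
Function('P')(J) = Add(-3, J)
Function('Y')(l, G) = -3 (Function('Y')(l, G) = Add(-2, -1) = -3)
Function('d')(B, q) = Mul(Add(-2, B), Add(-2, q)) (Function('d')(B, q) = Mul(Add(B, -2), Add(q, -2)) = Mul(Add(-2, B), Add(-2, q)))
Mul(Mul(Function('P')(-2), Function('d')(5, 5)), Function('Y')(0, 2)) = Mul(Mul(Add(-3, -2), Add(4, Mul(-2, 5), Mul(-2, 5), Mul(5, 5))), -3) = Mul(Mul(-5, Add(4, -10, -10, 25)), -3) = Mul(Mul(-5, 9), -3) = Mul(-45, -3) = 135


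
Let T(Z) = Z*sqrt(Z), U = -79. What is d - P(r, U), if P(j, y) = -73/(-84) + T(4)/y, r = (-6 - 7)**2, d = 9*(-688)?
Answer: -41095207/6636 ≈ -6192.8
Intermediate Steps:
d = -6192
T(Z) = Z**(3/2)
r = 169 (r = (-13)**2 = 169)
P(j, y) = 73/84 + 8/y (P(j, y) = -73/(-84) + 4**(3/2)/y = -73*(-1/84) + 8/y = 73/84 + 8/y)
d - P(r, U) = -6192 - (73/84 + 8/(-79)) = -6192 - (73/84 + 8*(-1/79)) = -6192 - (73/84 - 8/79) = -6192 - 1*5095/6636 = -6192 - 5095/6636 = -41095207/6636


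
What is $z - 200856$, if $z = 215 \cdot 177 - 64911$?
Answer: $-227712$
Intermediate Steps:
$z = -26856$ ($z = 38055 - 64911 = -26856$)
$z - 200856 = -26856 - 200856 = -227712$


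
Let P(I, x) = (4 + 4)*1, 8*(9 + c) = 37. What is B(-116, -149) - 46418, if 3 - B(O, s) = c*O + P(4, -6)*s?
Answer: -91461/2 ≈ -45731.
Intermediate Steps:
c = -35/8 (c = -9 + (⅛)*37 = -9 + 37/8 = -35/8 ≈ -4.3750)
P(I, x) = 8 (P(I, x) = 8*1 = 8)
B(O, s) = 3 - 8*s + 35*O/8 (B(O, s) = 3 - (-35*O/8 + 8*s) = 3 - (8*s - 35*O/8) = 3 + (-8*s + 35*O/8) = 3 - 8*s + 35*O/8)
B(-116, -149) - 46418 = (3 - 8*(-149) + (35/8)*(-116)) - 46418 = (3 + 1192 - 1015/2) - 46418 = 1375/2 - 46418 = -91461/2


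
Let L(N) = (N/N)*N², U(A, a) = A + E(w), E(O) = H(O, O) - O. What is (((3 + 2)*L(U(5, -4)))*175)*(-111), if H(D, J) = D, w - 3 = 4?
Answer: -2428125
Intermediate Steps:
w = 7 (w = 3 + 4 = 7)
E(O) = 0 (E(O) = O - O = 0)
U(A, a) = A (U(A, a) = A + 0 = A)
L(N) = N² (L(N) = 1*N² = N²)
(((3 + 2)*L(U(5, -4)))*175)*(-111) = (((3 + 2)*5²)*175)*(-111) = ((5*25)*175)*(-111) = (125*175)*(-111) = 21875*(-111) = -2428125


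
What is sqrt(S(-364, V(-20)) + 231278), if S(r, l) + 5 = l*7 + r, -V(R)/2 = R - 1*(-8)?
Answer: sqrt(231077) ≈ 480.70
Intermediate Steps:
V(R) = -16 - 2*R (V(R) = -2*(R - 1*(-8)) = -2*(R + 8) = -2*(8 + R) = -16 - 2*R)
S(r, l) = -5 + r + 7*l (S(r, l) = -5 + (l*7 + r) = -5 + (7*l + r) = -5 + (r + 7*l) = -5 + r + 7*l)
sqrt(S(-364, V(-20)) + 231278) = sqrt((-5 - 364 + 7*(-16 - 2*(-20))) + 231278) = sqrt((-5 - 364 + 7*(-16 + 40)) + 231278) = sqrt((-5 - 364 + 7*24) + 231278) = sqrt((-5 - 364 + 168) + 231278) = sqrt(-201 + 231278) = sqrt(231077)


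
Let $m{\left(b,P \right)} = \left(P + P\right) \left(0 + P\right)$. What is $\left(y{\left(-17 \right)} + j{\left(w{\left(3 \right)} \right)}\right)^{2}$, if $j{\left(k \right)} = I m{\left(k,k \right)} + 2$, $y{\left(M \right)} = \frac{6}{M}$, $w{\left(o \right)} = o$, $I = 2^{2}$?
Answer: $\frac{1567504}{289} \approx 5423.9$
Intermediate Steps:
$I = 4$
$m{\left(b,P \right)} = 2 P^{2}$ ($m{\left(b,P \right)} = 2 P P = 2 P^{2}$)
$j{\left(k \right)} = 2 + 8 k^{2}$ ($j{\left(k \right)} = 4 \cdot 2 k^{2} + 2 = 8 k^{2} + 2 = 2 + 8 k^{2}$)
$\left(y{\left(-17 \right)} + j{\left(w{\left(3 \right)} \right)}\right)^{2} = \left(\frac{6}{-17} + \left(2 + 8 \cdot 3^{2}\right)\right)^{2} = \left(6 \left(- \frac{1}{17}\right) + \left(2 + 8 \cdot 9\right)\right)^{2} = \left(- \frac{6}{17} + \left(2 + 72\right)\right)^{2} = \left(- \frac{6}{17} + 74\right)^{2} = \left(\frac{1252}{17}\right)^{2} = \frac{1567504}{289}$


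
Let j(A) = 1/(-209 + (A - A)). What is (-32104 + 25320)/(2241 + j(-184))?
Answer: -88616/29273 ≈ -3.0272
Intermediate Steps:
j(A) = -1/209 (j(A) = 1/(-209 + 0) = 1/(-209) = -1/209)
(-32104 + 25320)/(2241 + j(-184)) = (-32104 + 25320)/(2241 - 1/209) = -6784/468368/209 = -6784*209/468368 = -88616/29273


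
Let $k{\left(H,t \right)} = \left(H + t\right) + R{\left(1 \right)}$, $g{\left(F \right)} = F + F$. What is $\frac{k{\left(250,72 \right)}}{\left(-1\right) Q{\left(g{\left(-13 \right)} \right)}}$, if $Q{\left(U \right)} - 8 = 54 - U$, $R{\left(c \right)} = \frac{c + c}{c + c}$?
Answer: $- \frac{323}{88} \approx -3.6705$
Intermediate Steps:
$g{\left(F \right)} = 2 F$
$R{\left(c \right)} = 1$ ($R{\left(c \right)} = \frac{2 c}{2 c} = 2 c \frac{1}{2 c} = 1$)
$Q{\left(U \right)} = 62 - U$ ($Q{\left(U \right)} = 8 - \left(-54 + U\right) = 62 - U$)
$k{\left(H,t \right)} = 1 + H + t$ ($k{\left(H,t \right)} = \left(H + t\right) + 1 = 1 + H + t$)
$\frac{k{\left(250,72 \right)}}{\left(-1\right) Q{\left(g{\left(-13 \right)} \right)}} = \frac{1 + 250 + 72}{\left(-1\right) \left(62 - 2 \left(-13\right)\right)} = \frac{323}{\left(-1\right) \left(62 - -26\right)} = \frac{323}{\left(-1\right) \left(62 + 26\right)} = \frac{323}{\left(-1\right) 88} = \frac{323}{-88} = 323 \left(- \frac{1}{88}\right) = - \frac{323}{88}$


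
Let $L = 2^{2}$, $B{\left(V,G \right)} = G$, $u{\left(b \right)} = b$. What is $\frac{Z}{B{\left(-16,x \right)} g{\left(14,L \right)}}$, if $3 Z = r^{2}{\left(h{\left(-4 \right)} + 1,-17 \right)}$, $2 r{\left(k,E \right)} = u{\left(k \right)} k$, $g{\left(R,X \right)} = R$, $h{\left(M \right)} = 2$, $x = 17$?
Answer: $\frac{27}{952} \approx 0.028361$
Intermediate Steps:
$L = 4$
$r{\left(k,E \right)} = \frac{k^{2}}{2}$ ($r{\left(k,E \right)} = \frac{k k}{2} = \frac{k^{2}}{2}$)
$Z = \frac{27}{4}$ ($Z = \frac{\left(\frac{\left(2 + 1\right)^{2}}{2}\right)^{2}}{3} = \frac{\left(\frac{3^{2}}{2}\right)^{2}}{3} = \frac{\left(\frac{1}{2} \cdot 9\right)^{2}}{3} = \frac{\left(\frac{9}{2}\right)^{2}}{3} = \frac{1}{3} \cdot \frac{81}{4} = \frac{27}{4} \approx 6.75$)
$\frac{Z}{B{\left(-16,x \right)} g{\left(14,L \right)}} = \frac{27}{4 \cdot 17 \cdot 14} = \frac{27}{4 \cdot 238} = \frac{27}{4} \cdot \frac{1}{238} = \frac{27}{952}$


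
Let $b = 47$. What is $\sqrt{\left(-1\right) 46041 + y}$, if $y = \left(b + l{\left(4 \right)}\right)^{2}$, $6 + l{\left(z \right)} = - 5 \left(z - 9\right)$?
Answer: $i \sqrt{41685} \approx 204.17 i$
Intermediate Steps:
$l{\left(z \right)} = 39 - 5 z$ ($l{\left(z \right)} = -6 - 5 \left(z - 9\right) = -6 - 5 \left(-9 + z\right) = -6 - \left(-45 + 5 z\right) = 39 - 5 z$)
$y = 4356$ ($y = \left(47 + \left(39 - 20\right)\right)^{2} = \left(47 + 19\right)^{2} = 66^{2} = 4356$)
$\sqrt{\left(-1\right) 46041 + y} = \sqrt{\left(-1\right) 46041 + 4356} = \sqrt{-46041 + 4356} = \sqrt{-41685} = i \sqrt{41685}$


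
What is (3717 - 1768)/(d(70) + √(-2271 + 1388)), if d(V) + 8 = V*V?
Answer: 9534508/23932547 - 1949*I*√883/23932547 ≈ 0.39839 - 0.0024199*I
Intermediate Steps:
d(V) = -8 + V² (d(V) = -8 + V*V = -8 + V²)
(3717 - 1768)/(d(70) + √(-2271 + 1388)) = (3717 - 1768)/((-8 + 70²) + √(-2271 + 1388)) = 1949/((-8 + 4900) + √(-883)) = 1949/(4892 + I*√883)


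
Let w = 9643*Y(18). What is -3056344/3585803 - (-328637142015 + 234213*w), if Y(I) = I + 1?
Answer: 1024554777020485238/3585803 ≈ 2.8573e+11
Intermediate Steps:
Y(I) = 1 + I
w = 183217 (w = 9643*(1 + 18) = 9643*19 = 183217)
-3056344/3585803 - (-328637142015 + 234213*w) = -3056344/3585803 - 234213/(1/(183217 - 1403155)) = -3056344*1/3585803 - 234213/(1/(-1219938)) = -3056344/3585803 - 234213/(-1/1219938) = -3056344/3585803 - 234213*(-1219938) = -3056344/3585803 + 285725338794 = 1024554777020485238/3585803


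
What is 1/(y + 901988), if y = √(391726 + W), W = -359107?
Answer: 901988/813582319525 - √32619/813582319525 ≈ 1.1084e-6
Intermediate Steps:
y = √32619 (y = √(391726 - 359107) = √32619 ≈ 180.61)
1/(y + 901988) = 1/(√32619 + 901988) = 1/(901988 + √32619)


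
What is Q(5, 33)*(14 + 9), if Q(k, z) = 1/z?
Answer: 23/33 ≈ 0.69697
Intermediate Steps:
Q(5, 33)*(14 + 9) = (14 + 9)/33 = (1/33)*23 = 23/33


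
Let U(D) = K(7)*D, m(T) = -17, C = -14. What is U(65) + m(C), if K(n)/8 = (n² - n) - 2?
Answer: 20783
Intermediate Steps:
K(n) = -16 - 8*n + 8*n² (K(n) = 8*((n² - n) - 2) = 8*(-2 + n² - n) = -16 - 8*n + 8*n²)
U(D) = 320*D (U(D) = (-16 - 8*7 + 8*7²)*D = (-16 - 56 + 8*49)*D = (-16 - 56 + 392)*D = 320*D)
U(65) + m(C) = 320*65 - 17 = 20800 - 17 = 20783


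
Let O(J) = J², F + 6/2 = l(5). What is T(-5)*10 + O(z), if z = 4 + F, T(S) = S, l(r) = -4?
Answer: -41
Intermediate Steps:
F = -7 (F = -3 - 4 = -7)
z = -3 (z = 4 - 7 = -3)
T(-5)*10 + O(z) = -5*10 + (-3)² = -50 + 9 = -41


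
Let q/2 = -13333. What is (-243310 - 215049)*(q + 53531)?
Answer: -12313814535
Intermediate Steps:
q = -26666 (q = 2*(-13333) = -26666)
(-243310 - 215049)*(q + 53531) = (-243310 - 215049)*(-26666 + 53531) = -458359*26865 = -12313814535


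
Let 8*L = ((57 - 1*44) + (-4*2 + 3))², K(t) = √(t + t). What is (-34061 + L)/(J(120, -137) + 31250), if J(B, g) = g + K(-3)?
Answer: -353163663/322672925 + 11351*I*√6/322672925 ≈ -1.0945 + 8.6168e-5*I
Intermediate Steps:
K(t) = √2*√t (K(t) = √(2*t) = √2*√t)
L = 8 (L = ((57 - 1*44) + (-4*2 + 3))²/8 = ((57 - 44) + (-8 + 3))²/8 = (13 - 5)²/8 = (⅛)*8² = (⅛)*64 = 8)
J(B, g) = g + I*√6 (J(B, g) = g + √2*√(-3) = g + √2*(I*√3) = g + I*√6)
(-34061 + L)/(J(120, -137) + 31250) = (-34061 + 8)/((-137 + I*√6) + 31250) = -34053/(31113 + I*√6)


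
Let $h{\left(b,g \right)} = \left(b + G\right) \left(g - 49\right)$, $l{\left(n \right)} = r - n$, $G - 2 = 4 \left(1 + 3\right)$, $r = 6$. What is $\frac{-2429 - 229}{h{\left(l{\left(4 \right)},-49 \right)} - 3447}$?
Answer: $\frac{2658}{5407} \approx 0.49158$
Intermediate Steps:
$G = 18$ ($G = 2 + 4 \left(1 + 3\right) = 2 + 4 \cdot 4 = 2 + 16 = 18$)
$l{\left(n \right)} = 6 - n$
$h{\left(b,g \right)} = \left(-49 + g\right) \left(18 + b\right)$ ($h{\left(b,g \right)} = \left(b + 18\right) \left(g - 49\right) = \left(18 + b\right) \left(-49 + g\right) = \left(-49 + g\right) \left(18 + b\right)$)
$\frac{-2429 - 229}{h{\left(l{\left(4 \right)},-49 \right)} - 3447} = \frac{-2429 - 229}{\left(-882 - 49 \left(6 - 4\right) + 18 \left(-49\right) + \left(6 - 4\right) \left(-49\right)\right) - 3447} = - \frac{2658}{\left(-882 - 49 \left(6 - 4\right) - 882 + \left(6 - 4\right) \left(-49\right)\right) - 3447} = - \frac{2658}{\left(-882 - 98 - 882 + 2 \left(-49\right)\right) - 3447} = - \frac{2658}{\left(-882 - 98 - 882 - 98\right) - 3447} = - \frac{2658}{-1960 - 3447} = - \frac{2658}{-5407} = \left(-2658\right) \left(- \frac{1}{5407}\right) = \frac{2658}{5407}$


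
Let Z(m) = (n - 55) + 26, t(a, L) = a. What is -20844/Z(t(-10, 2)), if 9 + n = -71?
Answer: 20844/109 ≈ 191.23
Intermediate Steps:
n = -80 (n = -9 - 71 = -80)
Z(m) = -109 (Z(m) = (-80 - 55) + 26 = -135 + 26 = -109)
-20844/Z(t(-10, 2)) = -20844/(-109) = -20844*(-1/109) = 20844/109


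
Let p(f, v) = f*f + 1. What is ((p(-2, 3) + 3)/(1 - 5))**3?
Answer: -8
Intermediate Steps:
p(f, v) = 1 + f**2 (p(f, v) = f**2 + 1 = 1 + f**2)
((p(-2, 3) + 3)/(1 - 5))**3 = (((1 + (-2)**2) + 3)/(1 - 5))**3 = (((1 + 4) + 3)/(-4))**3 = ((5 + 3)*(-1/4))**3 = (8*(-1/4))**3 = (-2)**3 = -8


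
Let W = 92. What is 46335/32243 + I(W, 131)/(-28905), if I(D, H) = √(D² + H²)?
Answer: 46335/32243 - 5*√41/5781 ≈ 1.4315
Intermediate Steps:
46335/32243 + I(W, 131)/(-28905) = 46335/32243 + √(92² + 131²)/(-28905) = 46335*(1/32243) + √(8464 + 17161)*(-1/28905) = 46335/32243 + √25625*(-1/28905) = 46335/32243 + (25*√41)*(-1/28905) = 46335/32243 - 5*√41/5781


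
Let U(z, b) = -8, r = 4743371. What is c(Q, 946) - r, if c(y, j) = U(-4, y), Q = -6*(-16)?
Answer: -4743379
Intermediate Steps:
Q = 96
c(y, j) = -8
c(Q, 946) - r = -8 - 1*4743371 = -8 - 4743371 = -4743379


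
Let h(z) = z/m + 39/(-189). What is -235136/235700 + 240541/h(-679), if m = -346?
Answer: 308959951715414/2255590075 ≈ 1.3698e+5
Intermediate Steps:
h(z) = -13/63 - z/346 (h(z) = z/(-346) + 39/(-189) = z*(-1/346) + 39*(-1/189) = -z/346 - 13/63 = -13/63 - z/346)
-235136/235700 + 240541/h(-679) = -235136/235700 + 240541/(-13/63 - 1/346*(-679)) = -235136*1/235700 + 240541/(-13/63 + 679/346) = -58784/58925 + 240541/(38279/21798) = -58784/58925 + 240541*(21798/38279) = -58784/58925 + 5243312718/38279 = 308959951715414/2255590075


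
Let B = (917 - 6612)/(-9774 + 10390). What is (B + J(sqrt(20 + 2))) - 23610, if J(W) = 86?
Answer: -14496479/616 ≈ -23533.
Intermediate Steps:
B = -5695/616 ≈ -9.2451
(B + J(sqrt(20 + 2))) - 23610 = (-5695/616 + 86) - 23610 = 47281/616 - 23610 = -14496479/616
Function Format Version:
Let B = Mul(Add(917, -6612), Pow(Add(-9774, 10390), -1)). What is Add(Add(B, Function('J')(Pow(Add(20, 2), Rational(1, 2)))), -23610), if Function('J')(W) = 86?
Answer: Rational(-14496479, 616) ≈ -23533.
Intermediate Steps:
B = Rational(-5695, 616) (B = Mul(-5695, Pow(616, -1)) = Mul(-5695, Rational(1, 616)) = Rational(-5695, 616) ≈ -9.2451)
Add(Add(B, Function('J')(Pow(Add(20, 2), Rational(1, 2)))), -23610) = Add(Add(Rational(-5695, 616), 86), -23610) = Add(Rational(47281, 616), -23610) = Rational(-14496479, 616)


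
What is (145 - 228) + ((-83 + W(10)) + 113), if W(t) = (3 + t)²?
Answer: 116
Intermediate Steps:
(145 - 228) + ((-83 + W(10)) + 113) = (145 - 228) + ((-83 + (3 + 10)²) + 113) = -83 + ((-83 + 13²) + 113) = -83 + ((-83 + 169) + 113) = -83 + (86 + 113) = -83 + 199 = 116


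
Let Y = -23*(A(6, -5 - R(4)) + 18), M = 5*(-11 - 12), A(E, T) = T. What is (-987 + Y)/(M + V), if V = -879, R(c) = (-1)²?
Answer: 1263/994 ≈ 1.2706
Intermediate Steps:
R(c) = 1
M = -115 (M = 5*(-23) = -115)
Y = -276 (Y = -23*((-5 - 1*1) + 18) = -23*((-5 - 1) + 18) = -23*(-6 + 18) = -23*12 = -276)
(-987 + Y)/(M + V) = (-987 - 276)/(-115 - 879) = -1263/(-994) = -1263*(-1/994) = 1263/994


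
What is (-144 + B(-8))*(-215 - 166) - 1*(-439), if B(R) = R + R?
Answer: 61399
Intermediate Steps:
B(R) = 2*R
(-144 + B(-8))*(-215 - 166) - 1*(-439) = (-144 + 2*(-8))*(-215 - 166) - 1*(-439) = (-144 - 16)*(-381) + 439 = -160*(-381) + 439 = 60960 + 439 = 61399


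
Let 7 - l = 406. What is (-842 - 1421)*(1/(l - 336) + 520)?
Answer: -864916337/735 ≈ -1.1768e+6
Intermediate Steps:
l = -399 (l = 7 - 1*406 = 7 - 406 = -399)
(-842 - 1421)*(1/(l - 336) + 520) = (-842 - 1421)*(1/(-399 - 336) + 520) = -2263*(1/(-735) + 520) = -2263*(-1/735 + 520) = -2263*382199/735 = -864916337/735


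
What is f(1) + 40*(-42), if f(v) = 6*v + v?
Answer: -1673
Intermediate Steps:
f(v) = 7*v
f(1) + 40*(-42) = 7*1 + 40*(-42) = 7 - 1680 = -1673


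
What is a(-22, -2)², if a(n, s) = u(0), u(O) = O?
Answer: 0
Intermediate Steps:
a(n, s) = 0
a(-22, -2)² = 0² = 0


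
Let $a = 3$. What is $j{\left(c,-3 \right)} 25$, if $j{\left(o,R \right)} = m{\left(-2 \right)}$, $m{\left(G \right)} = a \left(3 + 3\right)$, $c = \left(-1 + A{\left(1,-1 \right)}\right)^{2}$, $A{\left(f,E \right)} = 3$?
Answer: $450$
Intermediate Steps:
$c = 4$ ($c = \left(-1 + 3\right)^{2} = 2^{2} = 4$)
$m{\left(G \right)} = 18$ ($m{\left(G \right)} = 3 \left(3 + 3\right) = 3 \cdot 6 = 18$)
$j{\left(o,R \right)} = 18$
$j{\left(c,-3 \right)} 25 = 18 \cdot 25 = 450$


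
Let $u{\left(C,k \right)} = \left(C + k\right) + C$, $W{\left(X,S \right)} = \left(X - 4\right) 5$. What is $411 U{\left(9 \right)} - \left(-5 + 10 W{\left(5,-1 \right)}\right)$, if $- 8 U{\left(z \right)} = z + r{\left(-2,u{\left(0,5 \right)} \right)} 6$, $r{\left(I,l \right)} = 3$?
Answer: $- \frac{11457}{8} \approx -1432.1$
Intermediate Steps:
$W{\left(X,S \right)} = -20 + 5 X$ ($W{\left(X,S \right)} = \left(-4 + X\right) 5 = -20 + 5 X$)
$u{\left(C,k \right)} = k + 2 C$
$U{\left(z \right)} = - \frac{9}{4} - \frac{z}{8}$ ($U{\left(z \right)} = - \frac{z + 3 \cdot 6}{8} = - \frac{z + 18}{8} = - \frac{18 + z}{8} = - \frac{9}{4} - \frac{z}{8}$)
$411 U{\left(9 \right)} - \left(-5 + 10 W{\left(5,-1 \right)}\right) = 411 \left(- \frac{9}{4} - \frac{9}{8}\right) + \left(- 10 \left(-20 + 5 \cdot 5\right) + 5\right) = 411 \left(- \frac{9}{4} - \frac{9}{8}\right) + \left(- 10 \left(-20 + 25\right) + 5\right) = 411 \left(- \frac{27}{8}\right) + \left(\left(-10\right) 5 + 5\right) = - \frac{11097}{8} + \left(-50 + 5\right) = - \frac{11097}{8} - 45 = - \frac{11457}{8}$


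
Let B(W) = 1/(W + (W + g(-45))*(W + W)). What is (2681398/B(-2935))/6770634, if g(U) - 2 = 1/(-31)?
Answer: 715441088693605/104944827 ≈ 6.8173e+6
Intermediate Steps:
g(U) = 61/31 (g(U) = 2 + 1/(-31) = 2 - 1/31 = 61/31)
B(W) = 1/(W + 2*W*(61/31 + W)) (B(W) = 1/(W + (W + 61/31)*(W + W)) = 1/(W + (61/31 + W)*(2*W)) = 1/(W + 2*W*(61/31 + W)))
(2681398/B(-2935))/6770634 = (2681398/((31/(-2935*(153 + 62*(-2935))))))/6770634 = (2681398/((31*(-1/2935)/(153 - 181970))))*(1/6770634) = (2681398/((31*(-1/2935)/(-181817))))*(1/6770634) = (2681398/((31*(-1/2935)*(-1/181817))))*(1/6770634) = (2681398/(31/533632895))*(1/6770634) = (2681398*(533632895/31))*(1/6770634) = (1430882177387210/31)*(1/6770634) = 715441088693605/104944827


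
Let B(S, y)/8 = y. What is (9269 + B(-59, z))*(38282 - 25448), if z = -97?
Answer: 108999162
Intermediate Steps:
B(S, y) = 8*y
(9269 + B(-59, z))*(38282 - 25448) = (9269 + 8*(-97))*(38282 - 25448) = (9269 - 776)*12834 = 8493*12834 = 108999162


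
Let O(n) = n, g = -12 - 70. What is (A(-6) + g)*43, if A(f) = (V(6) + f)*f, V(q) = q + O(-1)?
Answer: -3268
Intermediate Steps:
g = -82
V(q) = -1 + q (V(q) = q - 1 = -1 + q)
A(f) = f*(5 + f) (A(f) = ((-1 + 6) + f)*f = (5 + f)*f = f*(5 + f))
(A(-6) + g)*43 = (-6*(5 - 6) - 82)*43 = (-6*(-1) - 82)*43 = (6 - 82)*43 = -76*43 = -3268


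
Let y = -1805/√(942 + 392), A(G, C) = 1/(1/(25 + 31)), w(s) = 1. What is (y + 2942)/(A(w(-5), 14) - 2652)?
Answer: -1471/1298 + 1805*√1334/3463064 ≈ -1.1142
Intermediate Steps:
A(G, C) = 56 (A(G, C) = 1/(1/56) = 56)
y = -1805*√1334/1334 ≈ -49.420
(y + 2942)/(A(w(-5), 14) - 2652) = (-1805*√1334/1334 + 2942)/(56 - 2652) = (2942 - 1805*√1334/1334)/(-2596) = (2942 - 1805*√1334/1334)*(-1/2596) = -1471/1298 + 1805*√1334/3463064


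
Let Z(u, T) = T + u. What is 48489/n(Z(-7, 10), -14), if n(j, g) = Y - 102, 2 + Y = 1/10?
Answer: -484890/1039 ≈ -466.69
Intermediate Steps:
Y = -19/10 (Y = -2 + 1/10 = -19/10 ≈ -1.9000)
n(j, g) = -1039/10 (n(j, g) = -19/10 - 102 = -1039/10)
48489/n(Z(-7, 10), -14) = 48489/(-1039/10) = 48489*(-10/1039) = -484890/1039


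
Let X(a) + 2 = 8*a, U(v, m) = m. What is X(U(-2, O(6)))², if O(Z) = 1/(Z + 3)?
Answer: 100/81 ≈ 1.2346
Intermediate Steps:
O(Z) = 1/(3 + Z)
X(a) = -2 + 8*a
X(U(-2, O(6)))² = (-2 + 8/(3 + 6))² = (-2 + 8/9)² = (-10/9)² = 100/81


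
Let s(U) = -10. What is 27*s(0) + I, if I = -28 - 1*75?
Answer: -373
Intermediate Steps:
I = -103 (I = -28 - 75 = -103)
27*s(0) + I = 27*(-10) - 103 = -270 - 103 = -373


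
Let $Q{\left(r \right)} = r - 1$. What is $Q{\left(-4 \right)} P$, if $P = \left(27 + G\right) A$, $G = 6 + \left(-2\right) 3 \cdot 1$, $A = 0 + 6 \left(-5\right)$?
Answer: $4050$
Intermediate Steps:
$A = -30$ ($A = 0 - 30 = -30$)
$G = 0$ ($G = 6 - 6 = 0$)
$Q{\left(r \right)} = -1 + r$ ($Q{\left(r \right)} = r - 1 = -1 + r$)
$P = -810$ ($P = \left(27 + 0\right) \left(-30\right) = 27 \left(-30\right) = -810$)
$Q{\left(-4 \right)} P = \left(-1 - 4\right) \left(-810\right) = \left(-5\right) \left(-810\right) = 4050$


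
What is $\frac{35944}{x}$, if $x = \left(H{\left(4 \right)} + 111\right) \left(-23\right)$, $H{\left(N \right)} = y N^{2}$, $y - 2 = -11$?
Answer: $\frac{35944}{759} \approx 47.357$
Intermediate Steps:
$y = -9$ ($y = 2 - 11 = -9$)
$H{\left(N \right)} = - 9 N^{2}$
$x = 759$ ($x = \left(- 9 \cdot 4^{2} + 111\right) \left(-23\right) = \left(\left(-9\right) 16 + 111\right) \left(-23\right) = \left(-144 + 111\right) \left(-23\right) = \left(-33\right) \left(-23\right) = 759$)
$\frac{35944}{x} = \frac{35944}{759}$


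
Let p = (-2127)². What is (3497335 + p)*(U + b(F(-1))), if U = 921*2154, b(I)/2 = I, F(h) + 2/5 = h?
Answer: 79566152764384/5 ≈ 1.5913e+13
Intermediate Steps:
F(h) = -⅖ + h
b(I) = 2*I
p = 4524129
U = 1983834
(3497335 + p)*(U + b(F(-1))) = (3497335 + 4524129)*(1983834 + 2*(-⅖ - 1)) = 8021464*(1983834 + 2*(-7/5)) = 8021464*(1983834 - 14/5) = 8021464*(9919156/5) = 79566152764384/5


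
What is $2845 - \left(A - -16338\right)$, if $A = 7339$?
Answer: $-20832$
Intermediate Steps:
$2845 - \left(A - -16338\right) = 2845 - \left(7339 - -16338\right) = 2845 - \left(7339 + 16338\right) = 2845 - 23677 = -20832$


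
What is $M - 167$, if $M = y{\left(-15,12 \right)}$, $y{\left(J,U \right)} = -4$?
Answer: $-171$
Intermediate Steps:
$M = -4$
$M - 167 = -4 - 167 = -171$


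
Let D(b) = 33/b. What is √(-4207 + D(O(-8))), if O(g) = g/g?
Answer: I*√4174 ≈ 64.606*I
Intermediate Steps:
O(g) = 1
√(-4207 + D(O(-8))) = √(-4207 + 33/1) = √(-4207 + 33*1) = √(-4207 + 33) = √(-4174) = I*√4174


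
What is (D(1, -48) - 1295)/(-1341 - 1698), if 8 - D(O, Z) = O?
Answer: 1288/3039 ≈ 0.42382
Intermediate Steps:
D(O, Z) = 8 - O
(D(1, -48) - 1295)/(-1341 - 1698) = ((8 - 1*1) - 1295)/(-1341 - 1698) = ((8 - 1) - 1295)/(-3039) = (7 - 1295)*(-1/3039) = -1288*(-1/3039) = 1288/3039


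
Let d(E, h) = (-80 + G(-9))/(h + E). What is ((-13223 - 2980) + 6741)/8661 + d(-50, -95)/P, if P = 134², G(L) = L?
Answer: -8211560537/7516650940 ≈ -1.0924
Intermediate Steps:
P = 17956
d(E, h) = -89/(E + h) (d(E, h) = (-80 - 9)/(h + E) = -89/(E + h))
((-13223 - 2980) + 6741)/8661 + d(-50, -95)/P = ((-13223 - 2980) + 6741)/8661 - 89/(-50 - 95)/17956 = (-16203 + 6741)*(1/8661) - 89/(-145)*(1/17956) = -9462*1/8661 - 89*(-1/145)*(1/17956) = -3154/2887 + (89/145)*(1/17956) = -3154/2887 + 89/2603620 = -8211560537/7516650940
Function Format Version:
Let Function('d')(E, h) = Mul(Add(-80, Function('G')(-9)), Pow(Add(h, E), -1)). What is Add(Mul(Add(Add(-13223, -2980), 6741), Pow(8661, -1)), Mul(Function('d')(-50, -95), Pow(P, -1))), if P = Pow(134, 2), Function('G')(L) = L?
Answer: Rational(-8211560537, 7516650940) ≈ -1.0924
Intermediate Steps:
P = 17956
Function('d')(E, h) = Mul(-89, Pow(Add(E, h), -1)) (Function('d')(E, h) = Mul(Add(-80, -9), Pow(Add(h, E), -1)) = Mul(-89, Pow(Add(E, h), -1)))
Add(Mul(Add(Add(-13223, -2980), 6741), Pow(8661, -1)), Mul(Function('d')(-50, -95), Pow(P, -1))) = Add(Mul(Add(Add(-13223, -2980), 6741), Pow(8661, -1)), Mul(Mul(-89, Pow(Add(-50, -95), -1)), Pow(17956, -1))) = Add(Mul(Add(-16203, 6741), Rational(1, 8661)), Mul(Mul(-89, Pow(-145, -1)), Rational(1, 17956))) = Add(Mul(-9462, Rational(1, 8661)), Mul(Mul(-89, Rational(-1, 145)), Rational(1, 17956))) = Add(Rational(-3154, 2887), Mul(Rational(89, 145), Rational(1, 17956))) = Add(Rational(-3154, 2887), Rational(89, 2603620)) = Rational(-8211560537, 7516650940)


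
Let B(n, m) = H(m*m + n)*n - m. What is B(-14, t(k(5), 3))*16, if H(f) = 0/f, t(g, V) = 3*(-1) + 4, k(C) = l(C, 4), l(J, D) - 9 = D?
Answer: -16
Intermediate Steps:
l(J, D) = 9 + D
k(C) = 13 (k(C) = 9 + 4 = 13)
t(g, V) = 1 (t(g, V) = -3 + 4 = 1)
H(f) = 0
B(n, m) = -m (B(n, m) = 0*n - m = 0 - m = -m)
B(-14, t(k(5), 3))*16 = -1*1*16 = -1*16 = -16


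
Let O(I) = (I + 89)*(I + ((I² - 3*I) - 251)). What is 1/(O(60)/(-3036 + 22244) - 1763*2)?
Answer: -19208/67246287 ≈ -0.00028564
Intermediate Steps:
O(I) = (89 + I)*(-251 + I² - 2*I) (O(I) = (89 + I)*(I + (-251 + I² - 3*I)) = (89 + I)*(-251 + I² - 2*I))
1/(O(60)/(-3036 + 22244) - 1763*2) = 1/((-22339 + 60³ - 429*60 + 87*60²)/(-3036 + 22244) - 1763*2) = 1/((-22339 + 216000 - 25740 + 87*3600)/19208 - 3526) = 1/((-22339 + 216000 - 25740 + 313200)*(1/19208) - 3526) = 1/(481121*(1/19208) - 3526) = 1/(481121/19208 - 3526) = 1/(-67246287/19208) = -19208/67246287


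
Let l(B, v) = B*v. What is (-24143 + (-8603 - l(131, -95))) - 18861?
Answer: -39162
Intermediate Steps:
(-24143 + (-8603 - l(131, -95))) - 18861 = (-24143 + (-8603 - 131*(-95))) - 18861 = (-24143 + (-8603 - 1*(-12445))) - 18861 = (-24143 + (-8603 + 12445)) - 18861 = (-24143 + 3842) - 18861 = -20301 - 18861 = -39162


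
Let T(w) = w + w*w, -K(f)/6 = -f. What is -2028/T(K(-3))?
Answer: -338/51 ≈ -6.6274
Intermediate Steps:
K(f) = 6*f (K(f) = -(-6)*f = 6*f)
T(w) = w + w**2
-2028/T(K(-3)) = -2028*(-1/(18*(1 + 6*(-3)))) = -2028*(-1/(18*(1 - 18))) = -2028/((-18*(-17))) = -2028/306 = -2028*1/306 = -338/51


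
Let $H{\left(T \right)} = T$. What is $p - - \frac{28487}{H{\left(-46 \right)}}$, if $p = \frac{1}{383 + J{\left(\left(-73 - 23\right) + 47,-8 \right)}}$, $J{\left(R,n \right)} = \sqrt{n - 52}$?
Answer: $\frac{- 56974 \sqrt{15} + 10910475 i}{46 \left(- 383 i + 2 \sqrt{15}\right)} \approx -619.28 - 5.2784 \cdot 10^{-5} i$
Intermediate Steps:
$J{\left(R,n \right)} = \sqrt{-52 + n}$
$p = \frac{1}{383 + 2 i \sqrt{15}}$ ($p = \frac{1}{383 + \sqrt{-52 - 8}} = \frac{1}{383 + \sqrt{-60}} = \frac{1}{383 + 2 i \sqrt{15}} \approx 0.0026099 - 5.278 \cdot 10^{-5} i$)
$p - - \frac{28487}{H{\left(-46 \right)}} = \left(\frac{383}{146749} - \frac{2 i \sqrt{15}}{146749}\right) - - \frac{28487}{-46} = \left(\frac{383}{146749} - \frac{2 i \sqrt{15}}{146749}\right) - \left(-28487\right) \left(- \frac{1}{46}\right) = \left(\frac{383}{146749} - \frac{2 i \sqrt{15}}{146749}\right) - \frac{28487}{46} = - \frac{4180421145}{6750454} - \frac{2 i \sqrt{15}}{146749}$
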